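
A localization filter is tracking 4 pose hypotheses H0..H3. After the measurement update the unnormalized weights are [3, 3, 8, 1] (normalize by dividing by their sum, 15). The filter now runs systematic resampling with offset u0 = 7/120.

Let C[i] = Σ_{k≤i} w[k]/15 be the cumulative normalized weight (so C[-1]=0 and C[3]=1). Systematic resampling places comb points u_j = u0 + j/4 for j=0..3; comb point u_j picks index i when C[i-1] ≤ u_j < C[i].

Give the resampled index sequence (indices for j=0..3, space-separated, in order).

C = [1/5, 2/5, 14/15, 1]
j=0: u_0=7/120 ∈ [0, 1/5) → index 0
j=1: u_1=37/120 ∈ [1/5, 2/5) → index 1
j=2: u_2=67/120 ∈ [2/5, 14/15) → index 2
j=3: u_3=97/120 ∈ [2/5, 14/15) → index 2

0 1 2 2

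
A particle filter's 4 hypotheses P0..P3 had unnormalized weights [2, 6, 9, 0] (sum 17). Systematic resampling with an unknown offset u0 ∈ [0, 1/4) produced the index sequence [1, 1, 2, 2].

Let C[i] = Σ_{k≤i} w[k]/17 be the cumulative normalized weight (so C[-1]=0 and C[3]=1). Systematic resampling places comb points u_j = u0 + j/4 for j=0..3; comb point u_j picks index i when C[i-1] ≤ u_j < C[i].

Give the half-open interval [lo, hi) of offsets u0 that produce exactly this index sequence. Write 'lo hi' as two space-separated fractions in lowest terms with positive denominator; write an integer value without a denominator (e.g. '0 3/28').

2/17 15/68

C = [2/17, 8/17, 1, 1]
j=0 picked index 1: u0 ∈ [2/17, 8/17)
j=1 picked index 1: u0 ∈ [-9/68, 15/68)
j=2 picked index 2: u0 ∈ [-1/34, 1/2)
j=3 picked index 2: u0 ∈ [-19/68, 1/4)
intersection: [2/17, 15/68)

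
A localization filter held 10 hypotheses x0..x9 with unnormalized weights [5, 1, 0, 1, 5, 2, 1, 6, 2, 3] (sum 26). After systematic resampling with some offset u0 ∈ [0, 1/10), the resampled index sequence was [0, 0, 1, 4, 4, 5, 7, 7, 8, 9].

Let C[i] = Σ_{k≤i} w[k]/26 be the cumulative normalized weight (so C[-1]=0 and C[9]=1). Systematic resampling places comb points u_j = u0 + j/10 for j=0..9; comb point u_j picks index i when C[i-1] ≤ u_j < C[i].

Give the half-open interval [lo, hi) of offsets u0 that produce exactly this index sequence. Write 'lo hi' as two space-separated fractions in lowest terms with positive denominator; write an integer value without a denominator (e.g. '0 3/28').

1/130 2/65

C = [5/26, 3/13, 3/13, 7/26, 6/13, 7/13, 15/26, 21/26, 23/26, 1]
j=0 picked index 0: u0 ∈ [0, 5/26)
j=1 picked index 0: u0 ∈ [-1/10, 6/65)
j=2 picked index 1: u0 ∈ [-1/130, 2/65)
j=3 picked index 4: u0 ∈ [-2/65, 21/130)
j=4 picked index 4: u0 ∈ [-17/130, 4/65)
j=5 picked index 5: u0 ∈ [-1/26, 1/26)
j=6 picked index 7: u0 ∈ [-3/130, 27/130)
j=7 picked index 7: u0 ∈ [-8/65, 7/65)
j=8 picked index 8: u0 ∈ [1/130, 11/130)
j=9 picked index 9: u0 ∈ [-1/65, 1/10)
intersection: [1/130, 2/65)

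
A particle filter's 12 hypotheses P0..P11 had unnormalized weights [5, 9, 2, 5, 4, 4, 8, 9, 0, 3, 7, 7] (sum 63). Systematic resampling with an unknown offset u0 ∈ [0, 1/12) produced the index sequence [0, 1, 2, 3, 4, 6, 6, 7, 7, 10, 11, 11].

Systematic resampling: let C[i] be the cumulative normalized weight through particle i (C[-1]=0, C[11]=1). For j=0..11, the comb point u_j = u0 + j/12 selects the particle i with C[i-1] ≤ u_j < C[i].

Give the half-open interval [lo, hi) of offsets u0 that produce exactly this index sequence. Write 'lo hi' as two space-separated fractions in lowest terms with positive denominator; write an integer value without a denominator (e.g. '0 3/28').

C = [5/63, 2/9, 16/63, 1/3, 25/63, 29/63, 37/63, 46/63, 46/63, 7/9, 8/9, 1]
j=0 picked index 0: u0 ∈ [0, 5/63)
j=1 picked index 1: u0 ∈ [-1/252, 5/36)
j=2 picked index 2: u0 ∈ [1/18, 11/126)
j=3 picked index 3: u0 ∈ [1/252, 1/12)
j=4 picked index 4: u0 ∈ [0, 4/63)
j=5 picked index 6: u0 ∈ [11/252, 43/252)
j=6 picked index 6: u0 ∈ [-5/126, 11/126)
j=7 picked index 7: u0 ∈ [1/252, 37/252)
j=8 picked index 7: u0 ∈ [-5/63, 4/63)
j=9 picked index 10: u0 ∈ [1/36, 5/36)
j=10 picked index 11: u0 ∈ [1/18, 1/6)
j=11 picked index 11: u0 ∈ [-1/36, 1/12)
intersection: [1/18, 4/63)

1/18 4/63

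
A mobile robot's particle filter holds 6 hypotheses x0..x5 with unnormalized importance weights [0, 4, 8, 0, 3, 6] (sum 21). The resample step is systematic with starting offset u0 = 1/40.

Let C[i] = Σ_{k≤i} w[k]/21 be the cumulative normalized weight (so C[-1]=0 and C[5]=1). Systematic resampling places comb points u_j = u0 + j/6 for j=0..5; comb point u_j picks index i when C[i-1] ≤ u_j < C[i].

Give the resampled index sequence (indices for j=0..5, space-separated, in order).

C = [0, 4/21, 4/7, 4/7, 5/7, 1]
j=0: u_0=1/40 ∈ [0, 4/21) → index 1
j=1: u_1=23/120 ∈ [4/21, 4/7) → index 2
j=2: u_2=43/120 ∈ [4/21, 4/7) → index 2
j=3: u_3=21/40 ∈ [4/21, 4/7) → index 2
j=4: u_4=83/120 ∈ [4/7, 5/7) → index 4
j=5: u_5=103/120 ∈ [5/7, 1) → index 5

1 2 2 2 4 5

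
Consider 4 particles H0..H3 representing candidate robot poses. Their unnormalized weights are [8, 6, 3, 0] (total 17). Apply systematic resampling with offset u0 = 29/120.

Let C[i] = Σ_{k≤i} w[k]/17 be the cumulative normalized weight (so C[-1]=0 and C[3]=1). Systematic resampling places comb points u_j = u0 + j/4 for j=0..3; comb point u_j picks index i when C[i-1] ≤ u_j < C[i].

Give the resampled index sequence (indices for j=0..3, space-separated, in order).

0 1 1 2

C = [8/17, 14/17, 1, 1]
j=0: u_0=29/120 ∈ [0, 8/17) → index 0
j=1: u_1=59/120 ∈ [8/17, 14/17) → index 1
j=2: u_2=89/120 ∈ [8/17, 14/17) → index 1
j=3: u_3=119/120 ∈ [14/17, 1) → index 2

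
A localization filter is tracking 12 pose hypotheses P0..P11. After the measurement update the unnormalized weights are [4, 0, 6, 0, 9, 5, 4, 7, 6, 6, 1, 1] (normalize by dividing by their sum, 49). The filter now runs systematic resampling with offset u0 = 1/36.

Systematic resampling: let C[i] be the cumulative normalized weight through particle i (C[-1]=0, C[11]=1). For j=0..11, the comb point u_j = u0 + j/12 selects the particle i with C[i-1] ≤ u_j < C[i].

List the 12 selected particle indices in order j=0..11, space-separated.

C = [4/49, 4/49, 10/49, 10/49, 19/49, 24/49, 4/7, 5/7, 41/49, 47/49, 48/49, 1]
j=0: u_0=1/36 ∈ [0, 4/49) → index 0
j=1: u_1=1/9 ∈ [4/49, 10/49) → index 2
j=2: u_2=7/36 ∈ [4/49, 10/49) → index 2
j=3: u_3=5/18 ∈ [10/49, 19/49) → index 4
j=4: u_4=13/36 ∈ [10/49, 19/49) → index 4
j=5: u_5=4/9 ∈ [19/49, 24/49) → index 5
j=6: u_6=19/36 ∈ [24/49, 4/7) → index 6
j=7: u_7=11/18 ∈ [4/7, 5/7) → index 7
j=8: u_8=25/36 ∈ [4/7, 5/7) → index 7
j=9: u_9=7/9 ∈ [5/7, 41/49) → index 8
j=10: u_10=31/36 ∈ [41/49, 47/49) → index 9
j=11: u_11=17/18 ∈ [41/49, 47/49) → index 9

0 2 2 4 4 5 6 7 7 8 9 9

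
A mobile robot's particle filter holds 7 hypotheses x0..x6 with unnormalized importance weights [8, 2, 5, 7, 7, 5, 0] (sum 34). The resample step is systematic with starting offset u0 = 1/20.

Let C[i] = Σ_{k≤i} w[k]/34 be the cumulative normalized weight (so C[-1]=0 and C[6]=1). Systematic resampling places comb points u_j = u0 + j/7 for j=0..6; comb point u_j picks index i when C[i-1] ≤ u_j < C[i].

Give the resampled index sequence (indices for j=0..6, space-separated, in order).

C = [4/17, 5/17, 15/34, 11/17, 29/34, 1, 1]
j=0: u_0=1/20 ∈ [0, 4/17) → index 0
j=1: u_1=27/140 ∈ [0, 4/17) → index 0
j=2: u_2=47/140 ∈ [5/17, 15/34) → index 2
j=3: u_3=67/140 ∈ [15/34, 11/17) → index 3
j=4: u_4=87/140 ∈ [15/34, 11/17) → index 3
j=5: u_5=107/140 ∈ [11/17, 29/34) → index 4
j=6: u_6=127/140 ∈ [29/34, 1) → index 5

0 0 2 3 3 4 5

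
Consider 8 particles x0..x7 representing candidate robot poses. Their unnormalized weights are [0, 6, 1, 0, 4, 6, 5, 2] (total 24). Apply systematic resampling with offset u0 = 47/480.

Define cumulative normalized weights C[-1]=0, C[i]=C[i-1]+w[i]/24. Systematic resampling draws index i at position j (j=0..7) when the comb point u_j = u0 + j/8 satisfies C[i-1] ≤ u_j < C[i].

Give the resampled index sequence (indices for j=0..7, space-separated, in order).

1 1 4 5 5 6 6 7

C = [0, 1/4, 7/24, 7/24, 11/24, 17/24, 11/12, 1]
j=0: u_0=47/480 ∈ [0, 1/4) → index 1
j=1: u_1=107/480 ∈ [0, 1/4) → index 1
j=2: u_2=167/480 ∈ [7/24, 11/24) → index 4
j=3: u_3=227/480 ∈ [11/24, 17/24) → index 5
j=4: u_4=287/480 ∈ [11/24, 17/24) → index 5
j=5: u_5=347/480 ∈ [17/24, 11/12) → index 6
j=6: u_6=407/480 ∈ [17/24, 11/12) → index 6
j=7: u_7=467/480 ∈ [11/12, 1) → index 7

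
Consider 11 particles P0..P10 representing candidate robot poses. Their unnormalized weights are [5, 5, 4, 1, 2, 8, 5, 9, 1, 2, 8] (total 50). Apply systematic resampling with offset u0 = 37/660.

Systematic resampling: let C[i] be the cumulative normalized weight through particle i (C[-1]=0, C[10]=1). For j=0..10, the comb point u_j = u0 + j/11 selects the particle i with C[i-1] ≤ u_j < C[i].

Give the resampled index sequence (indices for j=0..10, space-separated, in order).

0 1 2 4 5 6 7 7 8 10 10

C = [1/10, 1/5, 7/25, 3/10, 17/50, 1/2, 3/5, 39/50, 4/5, 21/25, 1]
j=0: u_0=37/660 ∈ [0, 1/10) → index 0
j=1: u_1=97/660 ∈ [1/10, 1/5) → index 1
j=2: u_2=157/660 ∈ [1/5, 7/25) → index 2
j=3: u_3=217/660 ∈ [3/10, 17/50) → index 4
j=4: u_4=277/660 ∈ [17/50, 1/2) → index 5
j=5: u_5=337/660 ∈ [1/2, 3/5) → index 6
j=6: u_6=397/660 ∈ [3/5, 39/50) → index 7
j=7: u_7=457/660 ∈ [3/5, 39/50) → index 7
j=8: u_8=47/60 ∈ [39/50, 4/5) → index 8
j=9: u_9=577/660 ∈ [21/25, 1) → index 10
j=10: u_10=637/660 ∈ [21/25, 1) → index 10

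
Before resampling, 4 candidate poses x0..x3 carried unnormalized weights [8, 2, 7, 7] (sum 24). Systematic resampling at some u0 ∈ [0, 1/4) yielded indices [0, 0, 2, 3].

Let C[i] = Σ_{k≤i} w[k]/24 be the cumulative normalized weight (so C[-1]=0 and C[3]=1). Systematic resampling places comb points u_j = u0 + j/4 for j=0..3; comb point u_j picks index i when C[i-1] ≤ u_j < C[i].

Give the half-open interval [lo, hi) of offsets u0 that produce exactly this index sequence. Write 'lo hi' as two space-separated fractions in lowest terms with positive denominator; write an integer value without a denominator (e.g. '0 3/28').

C = [1/3, 5/12, 17/24, 1]
j=0 picked index 0: u0 ∈ [0, 1/3)
j=1 picked index 0: u0 ∈ [-1/4, 1/12)
j=2 picked index 2: u0 ∈ [-1/12, 5/24)
j=3 picked index 3: u0 ∈ [-1/24, 1/4)
intersection: [0, 1/12)

0 1/12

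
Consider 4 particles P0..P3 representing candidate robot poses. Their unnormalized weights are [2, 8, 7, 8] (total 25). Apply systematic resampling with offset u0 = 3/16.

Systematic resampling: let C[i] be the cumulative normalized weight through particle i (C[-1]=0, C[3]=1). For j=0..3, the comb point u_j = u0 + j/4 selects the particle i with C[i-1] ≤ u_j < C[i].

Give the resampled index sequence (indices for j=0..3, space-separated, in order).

1 2 3 3

C = [2/25, 2/5, 17/25, 1]
j=0: u_0=3/16 ∈ [2/25, 2/5) → index 1
j=1: u_1=7/16 ∈ [2/5, 17/25) → index 2
j=2: u_2=11/16 ∈ [17/25, 1) → index 3
j=3: u_3=15/16 ∈ [17/25, 1) → index 3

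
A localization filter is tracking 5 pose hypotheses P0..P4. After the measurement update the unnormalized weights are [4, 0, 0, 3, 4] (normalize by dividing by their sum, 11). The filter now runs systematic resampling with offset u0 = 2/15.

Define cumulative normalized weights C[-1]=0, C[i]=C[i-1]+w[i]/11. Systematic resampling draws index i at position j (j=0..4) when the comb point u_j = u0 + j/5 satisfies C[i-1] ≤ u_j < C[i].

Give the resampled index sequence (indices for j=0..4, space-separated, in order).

C = [4/11, 4/11, 4/11, 7/11, 1]
j=0: u_0=2/15 ∈ [0, 4/11) → index 0
j=1: u_1=1/3 ∈ [0, 4/11) → index 0
j=2: u_2=8/15 ∈ [4/11, 7/11) → index 3
j=3: u_3=11/15 ∈ [7/11, 1) → index 4
j=4: u_4=14/15 ∈ [7/11, 1) → index 4

0 0 3 4 4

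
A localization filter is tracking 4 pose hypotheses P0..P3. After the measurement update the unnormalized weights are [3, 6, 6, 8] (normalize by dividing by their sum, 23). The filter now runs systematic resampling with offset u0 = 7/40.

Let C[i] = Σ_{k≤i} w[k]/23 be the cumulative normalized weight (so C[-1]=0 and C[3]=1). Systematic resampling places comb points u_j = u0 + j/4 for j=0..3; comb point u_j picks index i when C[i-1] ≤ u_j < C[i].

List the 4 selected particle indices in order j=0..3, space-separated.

1 2 3 3

C = [3/23, 9/23, 15/23, 1]
j=0: u_0=7/40 ∈ [3/23, 9/23) → index 1
j=1: u_1=17/40 ∈ [9/23, 15/23) → index 2
j=2: u_2=27/40 ∈ [15/23, 1) → index 3
j=3: u_3=37/40 ∈ [15/23, 1) → index 3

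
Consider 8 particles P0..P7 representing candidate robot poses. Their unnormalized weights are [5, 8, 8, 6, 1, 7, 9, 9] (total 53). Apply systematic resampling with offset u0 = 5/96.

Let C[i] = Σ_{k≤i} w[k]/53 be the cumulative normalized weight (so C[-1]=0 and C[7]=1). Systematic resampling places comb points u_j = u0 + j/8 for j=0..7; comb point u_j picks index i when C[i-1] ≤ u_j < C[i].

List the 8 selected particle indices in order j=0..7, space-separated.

C = [5/53, 13/53, 21/53, 27/53, 28/53, 35/53, 44/53, 1]
j=0: u_0=5/96 ∈ [0, 5/53) → index 0
j=1: u_1=17/96 ∈ [5/53, 13/53) → index 1
j=2: u_2=29/96 ∈ [13/53, 21/53) → index 2
j=3: u_3=41/96 ∈ [21/53, 27/53) → index 3
j=4: u_4=53/96 ∈ [28/53, 35/53) → index 5
j=5: u_5=65/96 ∈ [35/53, 44/53) → index 6
j=6: u_6=77/96 ∈ [35/53, 44/53) → index 6
j=7: u_7=89/96 ∈ [44/53, 1) → index 7

0 1 2 3 5 6 6 7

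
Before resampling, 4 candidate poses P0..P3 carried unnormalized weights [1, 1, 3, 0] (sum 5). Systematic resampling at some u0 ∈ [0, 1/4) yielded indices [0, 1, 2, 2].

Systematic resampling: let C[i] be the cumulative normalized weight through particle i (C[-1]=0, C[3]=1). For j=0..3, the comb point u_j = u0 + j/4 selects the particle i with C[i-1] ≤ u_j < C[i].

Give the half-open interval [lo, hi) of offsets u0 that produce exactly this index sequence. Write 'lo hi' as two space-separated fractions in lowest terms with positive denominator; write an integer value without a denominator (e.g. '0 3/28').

0 3/20

C = [1/5, 2/5, 1, 1]
j=0 picked index 0: u0 ∈ [0, 1/5)
j=1 picked index 1: u0 ∈ [-1/20, 3/20)
j=2 picked index 2: u0 ∈ [-1/10, 1/2)
j=3 picked index 2: u0 ∈ [-7/20, 1/4)
intersection: [0, 3/20)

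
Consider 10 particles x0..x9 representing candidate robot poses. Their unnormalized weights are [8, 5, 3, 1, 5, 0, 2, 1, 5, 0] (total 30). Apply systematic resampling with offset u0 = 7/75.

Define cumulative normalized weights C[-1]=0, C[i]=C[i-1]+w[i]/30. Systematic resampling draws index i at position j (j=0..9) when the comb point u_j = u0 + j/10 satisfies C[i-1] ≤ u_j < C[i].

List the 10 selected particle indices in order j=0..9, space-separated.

C = [4/15, 13/30, 8/15, 17/30, 11/15, 11/15, 4/5, 5/6, 1, 1]
j=0: u_0=7/75 ∈ [0, 4/15) → index 0
j=1: u_1=29/150 ∈ [0, 4/15) → index 0
j=2: u_2=22/75 ∈ [4/15, 13/30) → index 1
j=3: u_3=59/150 ∈ [4/15, 13/30) → index 1
j=4: u_4=37/75 ∈ [13/30, 8/15) → index 2
j=5: u_5=89/150 ∈ [17/30, 11/15) → index 4
j=6: u_6=52/75 ∈ [17/30, 11/15) → index 4
j=7: u_7=119/150 ∈ [11/15, 4/5) → index 6
j=8: u_8=67/75 ∈ [5/6, 1) → index 8
j=9: u_9=149/150 ∈ [5/6, 1) → index 8

0 0 1 1 2 4 4 6 8 8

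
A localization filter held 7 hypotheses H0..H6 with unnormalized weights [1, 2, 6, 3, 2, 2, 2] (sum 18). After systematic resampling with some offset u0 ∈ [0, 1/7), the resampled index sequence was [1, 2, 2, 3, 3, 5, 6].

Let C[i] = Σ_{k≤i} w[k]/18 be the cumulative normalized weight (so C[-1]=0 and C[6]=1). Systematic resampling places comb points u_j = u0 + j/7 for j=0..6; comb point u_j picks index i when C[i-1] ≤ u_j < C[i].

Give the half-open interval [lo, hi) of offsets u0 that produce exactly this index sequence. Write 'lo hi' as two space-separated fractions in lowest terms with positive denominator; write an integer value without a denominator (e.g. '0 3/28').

C = [1/18, 1/6, 1/2, 2/3, 7/9, 8/9, 1]
j=0 picked index 1: u0 ∈ [1/18, 1/6)
j=1 picked index 2: u0 ∈ [1/42, 5/14)
j=2 picked index 2: u0 ∈ [-5/42, 3/14)
j=3 picked index 3: u0 ∈ [1/14, 5/21)
j=4 picked index 3: u0 ∈ [-1/14, 2/21)
j=5 picked index 5: u0 ∈ [4/63, 11/63)
j=6 picked index 6: u0 ∈ [2/63, 1/7)
intersection: [1/14, 2/21)

1/14 2/21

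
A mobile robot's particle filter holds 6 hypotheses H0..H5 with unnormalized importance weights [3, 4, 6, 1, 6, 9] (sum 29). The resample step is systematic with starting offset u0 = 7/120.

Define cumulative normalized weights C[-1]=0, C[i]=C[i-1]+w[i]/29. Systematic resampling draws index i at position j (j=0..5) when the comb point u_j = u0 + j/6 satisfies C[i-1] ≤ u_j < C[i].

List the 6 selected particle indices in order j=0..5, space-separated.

0 1 2 4 5 5

C = [3/29, 7/29, 13/29, 14/29, 20/29, 1]
j=0: u_0=7/120 ∈ [0, 3/29) → index 0
j=1: u_1=9/40 ∈ [3/29, 7/29) → index 1
j=2: u_2=47/120 ∈ [7/29, 13/29) → index 2
j=3: u_3=67/120 ∈ [14/29, 20/29) → index 4
j=4: u_4=29/40 ∈ [20/29, 1) → index 5
j=5: u_5=107/120 ∈ [20/29, 1) → index 5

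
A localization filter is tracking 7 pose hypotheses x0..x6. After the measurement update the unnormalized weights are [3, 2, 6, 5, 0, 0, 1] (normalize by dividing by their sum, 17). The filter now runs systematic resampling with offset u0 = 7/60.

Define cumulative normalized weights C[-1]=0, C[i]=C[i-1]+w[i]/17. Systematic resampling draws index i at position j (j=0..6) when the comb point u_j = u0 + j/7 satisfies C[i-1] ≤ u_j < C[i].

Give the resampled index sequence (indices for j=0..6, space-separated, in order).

C = [3/17, 5/17, 11/17, 16/17, 16/17, 16/17, 1]
j=0: u_0=7/60 ∈ [0, 3/17) → index 0
j=1: u_1=109/420 ∈ [3/17, 5/17) → index 1
j=2: u_2=169/420 ∈ [5/17, 11/17) → index 2
j=3: u_3=229/420 ∈ [5/17, 11/17) → index 2
j=4: u_4=289/420 ∈ [11/17, 16/17) → index 3
j=5: u_5=349/420 ∈ [11/17, 16/17) → index 3
j=6: u_6=409/420 ∈ [16/17, 1) → index 6

0 1 2 2 3 3 6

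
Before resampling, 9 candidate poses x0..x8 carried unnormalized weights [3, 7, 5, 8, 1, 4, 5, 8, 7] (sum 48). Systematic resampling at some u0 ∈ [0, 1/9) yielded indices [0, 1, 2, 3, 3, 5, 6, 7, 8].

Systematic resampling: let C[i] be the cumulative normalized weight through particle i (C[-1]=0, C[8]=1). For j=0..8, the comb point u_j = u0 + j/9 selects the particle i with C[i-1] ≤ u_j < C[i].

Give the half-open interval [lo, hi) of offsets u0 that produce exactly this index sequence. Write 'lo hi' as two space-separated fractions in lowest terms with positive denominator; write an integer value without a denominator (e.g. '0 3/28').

C = [1/16, 5/24, 5/16, 23/48, 1/2, 7/12, 11/16, 41/48, 1]
j=0 picked index 0: u0 ∈ [0, 1/16)
j=1 picked index 1: u0 ∈ [-7/144, 7/72)
j=2 picked index 2: u0 ∈ [-1/72, 13/144)
j=3 picked index 3: u0 ∈ [-1/48, 7/48)
j=4 picked index 3: u0 ∈ [-19/144, 5/144)
j=5 picked index 5: u0 ∈ [-1/18, 1/36)
j=6 picked index 6: u0 ∈ [-1/12, 1/48)
j=7 picked index 7: u0 ∈ [-13/144, 11/144)
j=8 picked index 8: u0 ∈ [-5/144, 1/9)
intersection: [0, 1/48)

0 1/48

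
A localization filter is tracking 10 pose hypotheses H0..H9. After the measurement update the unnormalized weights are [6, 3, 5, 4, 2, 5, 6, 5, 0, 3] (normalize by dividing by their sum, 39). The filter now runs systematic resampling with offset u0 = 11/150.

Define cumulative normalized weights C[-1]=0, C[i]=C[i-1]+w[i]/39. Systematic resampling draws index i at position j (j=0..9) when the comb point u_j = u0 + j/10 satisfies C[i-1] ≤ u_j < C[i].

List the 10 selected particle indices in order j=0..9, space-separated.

0 1 2 3 4 5 6 6 7 9

C = [2/13, 3/13, 14/39, 6/13, 20/39, 25/39, 31/39, 12/13, 12/13, 1]
j=0: u_0=11/150 ∈ [0, 2/13) → index 0
j=1: u_1=13/75 ∈ [2/13, 3/13) → index 1
j=2: u_2=41/150 ∈ [3/13, 14/39) → index 2
j=3: u_3=28/75 ∈ [14/39, 6/13) → index 3
j=4: u_4=71/150 ∈ [6/13, 20/39) → index 4
j=5: u_5=43/75 ∈ [20/39, 25/39) → index 5
j=6: u_6=101/150 ∈ [25/39, 31/39) → index 6
j=7: u_7=58/75 ∈ [25/39, 31/39) → index 6
j=8: u_8=131/150 ∈ [31/39, 12/13) → index 7
j=9: u_9=73/75 ∈ [12/13, 1) → index 9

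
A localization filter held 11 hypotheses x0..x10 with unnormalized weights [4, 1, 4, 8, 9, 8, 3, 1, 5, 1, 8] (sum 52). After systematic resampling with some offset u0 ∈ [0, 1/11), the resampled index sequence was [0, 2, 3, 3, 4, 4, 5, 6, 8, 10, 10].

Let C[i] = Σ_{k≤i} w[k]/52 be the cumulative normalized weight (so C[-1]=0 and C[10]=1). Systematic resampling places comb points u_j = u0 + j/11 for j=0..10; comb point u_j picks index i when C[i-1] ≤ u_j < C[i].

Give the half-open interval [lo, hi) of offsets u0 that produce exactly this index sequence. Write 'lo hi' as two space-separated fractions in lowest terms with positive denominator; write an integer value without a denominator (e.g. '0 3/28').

C = [1/13, 5/52, 9/52, 17/52, 1/2, 17/26, 37/52, 19/26, 43/52, 11/13, 1]
j=0 picked index 0: u0 ∈ [0, 1/13)
j=1 picked index 2: u0 ∈ [3/572, 47/572)
j=2 picked index 3: u0 ∈ [-5/572, 83/572)
j=3 picked index 3: u0 ∈ [-57/572, 31/572)
j=4 picked index 4: u0 ∈ [-21/572, 3/22)
j=5 picked index 4: u0 ∈ [-73/572, 1/22)
j=6 picked index 5: u0 ∈ [-1/22, 31/286)
j=7 picked index 6: u0 ∈ [5/286, 43/572)
j=8 picked index 8: u0 ∈ [1/286, 57/572)
j=9 picked index 10: u0 ∈ [4/143, 2/11)
j=10 picked index 10: u0 ∈ [-9/143, 1/11)
intersection: [4/143, 1/22)

4/143 1/22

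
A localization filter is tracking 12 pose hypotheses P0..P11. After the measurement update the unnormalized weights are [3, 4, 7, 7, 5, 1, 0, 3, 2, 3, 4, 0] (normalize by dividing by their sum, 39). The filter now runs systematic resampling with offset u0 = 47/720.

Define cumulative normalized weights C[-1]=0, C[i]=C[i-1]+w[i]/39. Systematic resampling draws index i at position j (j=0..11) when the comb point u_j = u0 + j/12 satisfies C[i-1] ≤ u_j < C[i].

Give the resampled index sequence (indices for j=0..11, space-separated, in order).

0 1 2 2 3 3 4 4 7 8 10 10

C = [1/13, 7/39, 14/39, 7/13, 2/3, 9/13, 9/13, 10/13, 32/39, 35/39, 1, 1]
j=0: u_0=47/720 ∈ [0, 1/13) → index 0
j=1: u_1=107/720 ∈ [1/13, 7/39) → index 1
j=2: u_2=167/720 ∈ [7/39, 14/39) → index 2
j=3: u_3=227/720 ∈ [7/39, 14/39) → index 2
j=4: u_4=287/720 ∈ [14/39, 7/13) → index 3
j=5: u_5=347/720 ∈ [14/39, 7/13) → index 3
j=6: u_6=407/720 ∈ [7/13, 2/3) → index 4
j=7: u_7=467/720 ∈ [7/13, 2/3) → index 4
j=8: u_8=527/720 ∈ [9/13, 10/13) → index 7
j=9: u_9=587/720 ∈ [10/13, 32/39) → index 8
j=10: u_10=647/720 ∈ [35/39, 1) → index 10
j=11: u_11=707/720 ∈ [35/39, 1) → index 10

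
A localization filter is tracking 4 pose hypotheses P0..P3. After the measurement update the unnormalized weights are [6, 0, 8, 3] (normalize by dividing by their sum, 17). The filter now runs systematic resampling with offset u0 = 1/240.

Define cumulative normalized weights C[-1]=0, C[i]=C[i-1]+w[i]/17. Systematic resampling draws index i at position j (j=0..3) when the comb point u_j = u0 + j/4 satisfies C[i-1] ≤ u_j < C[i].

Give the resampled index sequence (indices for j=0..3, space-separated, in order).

C = [6/17, 6/17, 14/17, 1]
j=0: u_0=1/240 ∈ [0, 6/17) → index 0
j=1: u_1=61/240 ∈ [0, 6/17) → index 0
j=2: u_2=121/240 ∈ [6/17, 14/17) → index 2
j=3: u_3=181/240 ∈ [6/17, 14/17) → index 2

0 0 2 2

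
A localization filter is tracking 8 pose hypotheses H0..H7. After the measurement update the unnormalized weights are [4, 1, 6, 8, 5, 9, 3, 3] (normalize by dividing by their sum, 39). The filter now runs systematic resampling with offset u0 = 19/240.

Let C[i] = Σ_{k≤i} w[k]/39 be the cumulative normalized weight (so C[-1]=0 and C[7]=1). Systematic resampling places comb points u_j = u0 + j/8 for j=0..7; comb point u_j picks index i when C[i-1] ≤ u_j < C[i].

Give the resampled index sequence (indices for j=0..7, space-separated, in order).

C = [4/39, 5/39, 11/39, 19/39, 8/13, 11/13, 12/13, 1]
j=0: u_0=19/240 ∈ [0, 4/39) → index 0
j=1: u_1=49/240 ∈ [5/39, 11/39) → index 2
j=2: u_2=79/240 ∈ [11/39, 19/39) → index 3
j=3: u_3=109/240 ∈ [11/39, 19/39) → index 3
j=4: u_4=139/240 ∈ [19/39, 8/13) → index 4
j=5: u_5=169/240 ∈ [8/13, 11/13) → index 5
j=6: u_6=199/240 ∈ [8/13, 11/13) → index 5
j=7: u_7=229/240 ∈ [12/13, 1) → index 7

0 2 3 3 4 5 5 7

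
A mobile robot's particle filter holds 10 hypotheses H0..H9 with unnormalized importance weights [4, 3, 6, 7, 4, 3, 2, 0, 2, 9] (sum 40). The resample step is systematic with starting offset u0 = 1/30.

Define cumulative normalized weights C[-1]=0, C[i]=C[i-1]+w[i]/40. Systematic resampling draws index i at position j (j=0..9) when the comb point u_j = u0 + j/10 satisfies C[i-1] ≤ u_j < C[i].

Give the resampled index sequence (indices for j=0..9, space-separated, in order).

0 1 2 3 3 4 5 8 9 9

C = [1/10, 7/40, 13/40, 1/2, 3/5, 27/40, 29/40, 29/40, 31/40, 1]
j=0: u_0=1/30 ∈ [0, 1/10) → index 0
j=1: u_1=2/15 ∈ [1/10, 7/40) → index 1
j=2: u_2=7/30 ∈ [7/40, 13/40) → index 2
j=3: u_3=1/3 ∈ [13/40, 1/2) → index 3
j=4: u_4=13/30 ∈ [13/40, 1/2) → index 3
j=5: u_5=8/15 ∈ [1/2, 3/5) → index 4
j=6: u_6=19/30 ∈ [3/5, 27/40) → index 5
j=7: u_7=11/15 ∈ [29/40, 31/40) → index 8
j=8: u_8=5/6 ∈ [31/40, 1) → index 9
j=9: u_9=14/15 ∈ [31/40, 1) → index 9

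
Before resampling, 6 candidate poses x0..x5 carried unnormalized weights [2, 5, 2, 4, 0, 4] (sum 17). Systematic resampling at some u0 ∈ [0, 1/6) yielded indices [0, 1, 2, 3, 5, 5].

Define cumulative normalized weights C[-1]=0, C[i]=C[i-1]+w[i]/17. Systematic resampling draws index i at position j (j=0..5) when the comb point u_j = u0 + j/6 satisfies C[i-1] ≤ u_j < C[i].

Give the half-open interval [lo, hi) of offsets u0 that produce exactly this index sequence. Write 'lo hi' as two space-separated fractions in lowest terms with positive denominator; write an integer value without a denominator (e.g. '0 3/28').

C = [2/17, 7/17, 9/17, 13/17, 13/17, 1]
j=0 picked index 0: u0 ∈ [0, 2/17)
j=1 picked index 1: u0 ∈ [-5/102, 25/102)
j=2 picked index 2: u0 ∈ [4/51, 10/51)
j=3 picked index 3: u0 ∈ [1/34, 9/34)
j=4 picked index 5: u0 ∈ [5/51, 1/3)
j=5 picked index 5: u0 ∈ [-7/102, 1/6)
intersection: [5/51, 2/17)

5/51 2/17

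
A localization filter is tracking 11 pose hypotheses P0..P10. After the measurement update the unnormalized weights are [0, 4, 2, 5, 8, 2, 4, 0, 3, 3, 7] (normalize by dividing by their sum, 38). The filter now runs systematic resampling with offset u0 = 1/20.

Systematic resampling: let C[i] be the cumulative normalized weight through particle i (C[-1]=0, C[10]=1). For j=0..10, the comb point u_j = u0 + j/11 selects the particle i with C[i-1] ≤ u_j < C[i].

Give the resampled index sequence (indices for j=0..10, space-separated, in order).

C = [0, 2/19, 3/19, 11/38, 1/2, 21/38, 25/38, 25/38, 14/19, 31/38, 1]
j=0: u_0=1/20 ∈ [0, 2/19) → index 1
j=1: u_1=31/220 ∈ [2/19, 3/19) → index 2
j=2: u_2=51/220 ∈ [3/19, 11/38) → index 3
j=3: u_3=71/220 ∈ [11/38, 1/2) → index 4
j=4: u_4=91/220 ∈ [11/38, 1/2) → index 4
j=5: u_5=111/220 ∈ [1/2, 21/38) → index 5
j=6: u_6=131/220 ∈ [21/38, 25/38) → index 6
j=7: u_7=151/220 ∈ [25/38, 14/19) → index 8
j=8: u_8=171/220 ∈ [14/19, 31/38) → index 9
j=9: u_9=191/220 ∈ [31/38, 1) → index 10
j=10: u_10=211/220 ∈ [31/38, 1) → index 10

1 2 3 4 4 5 6 8 9 10 10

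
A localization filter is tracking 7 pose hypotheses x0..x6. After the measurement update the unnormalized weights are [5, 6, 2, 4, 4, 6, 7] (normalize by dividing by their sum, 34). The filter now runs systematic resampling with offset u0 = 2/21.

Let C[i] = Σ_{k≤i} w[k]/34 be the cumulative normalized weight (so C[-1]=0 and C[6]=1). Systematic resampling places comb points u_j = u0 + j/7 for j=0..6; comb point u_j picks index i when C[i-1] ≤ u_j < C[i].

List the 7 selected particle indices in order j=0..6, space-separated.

0 1 2 4 5 6 6

C = [5/34, 11/34, 13/34, 1/2, 21/34, 27/34, 1]
j=0: u_0=2/21 ∈ [0, 5/34) → index 0
j=1: u_1=5/21 ∈ [5/34, 11/34) → index 1
j=2: u_2=8/21 ∈ [11/34, 13/34) → index 2
j=3: u_3=11/21 ∈ [1/2, 21/34) → index 4
j=4: u_4=2/3 ∈ [21/34, 27/34) → index 5
j=5: u_5=17/21 ∈ [27/34, 1) → index 6
j=6: u_6=20/21 ∈ [27/34, 1) → index 6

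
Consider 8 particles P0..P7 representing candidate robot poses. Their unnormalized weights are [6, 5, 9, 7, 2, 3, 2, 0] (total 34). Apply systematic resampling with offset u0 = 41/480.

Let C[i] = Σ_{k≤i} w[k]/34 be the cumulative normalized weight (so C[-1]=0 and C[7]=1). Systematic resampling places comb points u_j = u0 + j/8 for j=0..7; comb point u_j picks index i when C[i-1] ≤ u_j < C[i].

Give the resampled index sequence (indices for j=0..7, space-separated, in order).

C = [3/17, 11/34, 10/17, 27/34, 29/34, 16/17, 1, 1]
j=0: u_0=41/480 ∈ [0, 3/17) → index 0
j=1: u_1=101/480 ∈ [3/17, 11/34) → index 1
j=2: u_2=161/480 ∈ [11/34, 10/17) → index 2
j=3: u_3=221/480 ∈ [11/34, 10/17) → index 2
j=4: u_4=281/480 ∈ [11/34, 10/17) → index 2
j=5: u_5=341/480 ∈ [10/17, 27/34) → index 3
j=6: u_6=401/480 ∈ [27/34, 29/34) → index 4
j=7: u_7=461/480 ∈ [16/17, 1) → index 6

0 1 2 2 2 3 4 6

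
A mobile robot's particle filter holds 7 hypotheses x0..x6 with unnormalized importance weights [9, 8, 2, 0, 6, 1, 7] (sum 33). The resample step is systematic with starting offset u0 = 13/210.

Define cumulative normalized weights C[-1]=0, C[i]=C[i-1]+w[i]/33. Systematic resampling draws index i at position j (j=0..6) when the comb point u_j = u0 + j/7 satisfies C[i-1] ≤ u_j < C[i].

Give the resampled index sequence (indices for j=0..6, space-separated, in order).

C = [3/11, 17/33, 19/33, 19/33, 25/33, 26/33, 1]
j=0: u_0=13/210 ∈ [0, 3/11) → index 0
j=1: u_1=43/210 ∈ [0, 3/11) → index 0
j=2: u_2=73/210 ∈ [3/11, 17/33) → index 1
j=3: u_3=103/210 ∈ [3/11, 17/33) → index 1
j=4: u_4=19/30 ∈ [19/33, 25/33) → index 4
j=5: u_5=163/210 ∈ [25/33, 26/33) → index 5
j=6: u_6=193/210 ∈ [26/33, 1) → index 6

0 0 1 1 4 5 6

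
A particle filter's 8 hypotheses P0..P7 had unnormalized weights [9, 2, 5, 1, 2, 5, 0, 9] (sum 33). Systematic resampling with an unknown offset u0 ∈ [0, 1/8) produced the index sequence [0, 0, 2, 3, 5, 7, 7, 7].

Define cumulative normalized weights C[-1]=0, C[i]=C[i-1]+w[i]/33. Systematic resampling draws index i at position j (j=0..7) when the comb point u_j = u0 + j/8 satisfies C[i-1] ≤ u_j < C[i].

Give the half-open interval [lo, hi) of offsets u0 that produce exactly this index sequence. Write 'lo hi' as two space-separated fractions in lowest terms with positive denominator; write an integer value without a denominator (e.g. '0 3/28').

C = [3/11, 1/3, 16/33, 17/33, 19/33, 8/11, 8/11, 1]
j=0 picked index 0: u0 ∈ [0, 3/11)
j=1 picked index 0: u0 ∈ [-1/8, 13/88)
j=2 picked index 2: u0 ∈ [1/12, 31/132)
j=3 picked index 3: u0 ∈ [29/264, 37/264)
j=4 picked index 5: u0 ∈ [5/66, 5/22)
j=5 picked index 7: u0 ∈ [9/88, 3/8)
j=6 picked index 7: u0 ∈ [-1/44, 1/4)
j=7 picked index 7: u0 ∈ [-13/88, 1/8)
intersection: [29/264, 1/8)

29/264 1/8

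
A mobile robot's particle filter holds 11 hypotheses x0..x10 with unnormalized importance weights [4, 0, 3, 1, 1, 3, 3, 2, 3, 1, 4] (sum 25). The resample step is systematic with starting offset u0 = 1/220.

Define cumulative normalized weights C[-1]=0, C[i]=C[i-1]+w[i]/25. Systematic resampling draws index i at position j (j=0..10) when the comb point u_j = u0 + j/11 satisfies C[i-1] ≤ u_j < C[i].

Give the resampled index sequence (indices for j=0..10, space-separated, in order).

C = [4/25, 4/25, 7/25, 8/25, 9/25, 12/25, 3/5, 17/25, 4/5, 21/25, 1]
j=0: u_0=1/220 ∈ [0, 4/25) → index 0
j=1: u_1=21/220 ∈ [0, 4/25) → index 0
j=2: u_2=41/220 ∈ [4/25, 7/25) → index 2
j=3: u_3=61/220 ∈ [4/25, 7/25) → index 2
j=4: u_4=81/220 ∈ [9/25, 12/25) → index 5
j=5: u_5=101/220 ∈ [9/25, 12/25) → index 5
j=6: u_6=11/20 ∈ [12/25, 3/5) → index 6
j=7: u_7=141/220 ∈ [3/5, 17/25) → index 7
j=8: u_8=161/220 ∈ [17/25, 4/5) → index 8
j=9: u_9=181/220 ∈ [4/5, 21/25) → index 9
j=10: u_10=201/220 ∈ [21/25, 1) → index 10

0 0 2 2 5 5 6 7 8 9 10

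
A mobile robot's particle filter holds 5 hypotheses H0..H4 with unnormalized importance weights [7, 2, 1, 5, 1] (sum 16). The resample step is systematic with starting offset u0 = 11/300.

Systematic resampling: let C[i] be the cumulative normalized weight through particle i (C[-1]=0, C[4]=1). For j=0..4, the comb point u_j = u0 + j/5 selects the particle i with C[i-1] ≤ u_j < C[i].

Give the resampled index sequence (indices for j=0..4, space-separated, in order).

0 0 0 3 3

C = [7/16, 9/16, 5/8, 15/16, 1]
j=0: u_0=11/300 ∈ [0, 7/16) → index 0
j=1: u_1=71/300 ∈ [0, 7/16) → index 0
j=2: u_2=131/300 ∈ [0, 7/16) → index 0
j=3: u_3=191/300 ∈ [5/8, 15/16) → index 3
j=4: u_4=251/300 ∈ [5/8, 15/16) → index 3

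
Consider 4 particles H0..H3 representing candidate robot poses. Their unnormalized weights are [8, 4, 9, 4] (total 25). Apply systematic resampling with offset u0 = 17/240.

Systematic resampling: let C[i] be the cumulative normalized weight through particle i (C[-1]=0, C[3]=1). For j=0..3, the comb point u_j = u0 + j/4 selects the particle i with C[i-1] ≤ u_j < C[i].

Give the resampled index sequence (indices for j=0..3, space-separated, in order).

0 1 2 2

C = [8/25, 12/25, 21/25, 1]
j=0: u_0=17/240 ∈ [0, 8/25) → index 0
j=1: u_1=77/240 ∈ [8/25, 12/25) → index 1
j=2: u_2=137/240 ∈ [12/25, 21/25) → index 2
j=3: u_3=197/240 ∈ [12/25, 21/25) → index 2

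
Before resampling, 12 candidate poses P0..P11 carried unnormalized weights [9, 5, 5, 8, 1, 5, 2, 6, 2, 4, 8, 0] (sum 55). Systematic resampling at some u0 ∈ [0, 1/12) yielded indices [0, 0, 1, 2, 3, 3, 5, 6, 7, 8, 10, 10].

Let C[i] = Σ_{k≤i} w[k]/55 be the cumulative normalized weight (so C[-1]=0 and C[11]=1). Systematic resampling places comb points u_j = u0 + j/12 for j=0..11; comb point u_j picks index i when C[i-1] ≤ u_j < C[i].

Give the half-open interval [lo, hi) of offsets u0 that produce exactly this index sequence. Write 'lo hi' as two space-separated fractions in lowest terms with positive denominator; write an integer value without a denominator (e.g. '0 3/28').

7/330 7/220

C = [9/55, 14/55, 19/55, 27/55, 28/55, 3/5, 7/11, 41/55, 43/55, 47/55, 1, 1]
j=0 picked index 0: u0 ∈ [0, 9/55)
j=1 picked index 0: u0 ∈ [-1/12, 53/660)
j=2 picked index 1: u0 ∈ [-1/330, 29/330)
j=3 picked index 2: u0 ∈ [1/220, 21/220)
j=4 picked index 3: u0 ∈ [2/165, 26/165)
j=5 picked index 3: u0 ∈ [-47/660, 49/660)
j=6 picked index 5: u0 ∈ [1/110, 1/10)
j=7 picked index 6: u0 ∈ [1/60, 7/132)
j=8 picked index 7: u0 ∈ [-1/33, 13/165)
j=9 picked index 8: u0 ∈ [-1/220, 7/220)
j=10 picked index 10: u0 ∈ [7/330, 1/6)
j=11 picked index 10: u0 ∈ [-41/660, 1/12)
intersection: [7/330, 7/220)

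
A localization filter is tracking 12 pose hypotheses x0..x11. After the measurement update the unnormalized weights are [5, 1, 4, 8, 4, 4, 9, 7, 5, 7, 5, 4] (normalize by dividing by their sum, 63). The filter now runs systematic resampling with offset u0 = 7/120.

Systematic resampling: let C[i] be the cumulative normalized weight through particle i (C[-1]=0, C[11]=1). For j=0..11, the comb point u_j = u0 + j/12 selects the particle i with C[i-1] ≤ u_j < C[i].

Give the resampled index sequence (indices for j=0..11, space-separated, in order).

0 2 3 4 5 6 7 7 8 9 10 11

C = [5/63, 2/21, 10/63, 2/7, 22/63, 26/63, 5/9, 2/3, 47/63, 6/7, 59/63, 1]
j=0: u_0=7/120 ∈ [0, 5/63) → index 0
j=1: u_1=17/120 ∈ [2/21, 10/63) → index 2
j=2: u_2=9/40 ∈ [10/63, 2/7) → index 3
j=3: u_3=37/120 ∈ [2/7, 22/63) → index 4
j=4: u_4=47/120 ∈ [22/63, 26/63) → index 5
j=5: u_5=19/40 ∈ [26/63, 5/9) → index 6
j=6: u_6=67/120 ∈ [5/9, 2/3) → index 7
j=7: u_7=77/120 ∈ [5/9, 2/3) → index 7
j=8: u_8=29/40 ∈ [2/3, 47/63) → index 8
j=9: u_9=97/120 ∈ [47/63, 6/7) → index 9
j=10: u_10=107/120 ∈ [6/7, 59/63) → index 10
j=11: u_11=39/40 ∈ [59/63, 1) → index 11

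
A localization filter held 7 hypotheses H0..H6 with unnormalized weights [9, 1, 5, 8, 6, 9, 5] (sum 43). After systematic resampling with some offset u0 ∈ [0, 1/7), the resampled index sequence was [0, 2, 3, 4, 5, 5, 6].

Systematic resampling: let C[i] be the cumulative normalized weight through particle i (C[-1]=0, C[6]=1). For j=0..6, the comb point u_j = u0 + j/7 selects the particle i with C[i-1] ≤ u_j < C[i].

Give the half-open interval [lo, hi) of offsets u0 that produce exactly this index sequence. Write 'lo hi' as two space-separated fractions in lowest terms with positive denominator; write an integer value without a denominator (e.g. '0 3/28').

32/301 1/7

C = [9/43, 10/43, 15/43, 23/43, 29/43, 38/43, 1]
j=0 picked index 0: u0 ∈ [0, 9/43)
j=1 picked index 2: u0 ∈ [27/301, 62/301)
j=2 picked index 3: u0 ∈ [19/301, 75/301)
j=3 picked index 4: u0 ∈ [32/301, 74/301)
j=4 picked index 5: u0 ∈ [31/301, 94/301)
j=5 picked index 5: u0 ∈ [-12/301, 51/301)
j=6 picked index 6: u0 ∈ [8/301, 1/7)
intersection: [32/301, 1/7)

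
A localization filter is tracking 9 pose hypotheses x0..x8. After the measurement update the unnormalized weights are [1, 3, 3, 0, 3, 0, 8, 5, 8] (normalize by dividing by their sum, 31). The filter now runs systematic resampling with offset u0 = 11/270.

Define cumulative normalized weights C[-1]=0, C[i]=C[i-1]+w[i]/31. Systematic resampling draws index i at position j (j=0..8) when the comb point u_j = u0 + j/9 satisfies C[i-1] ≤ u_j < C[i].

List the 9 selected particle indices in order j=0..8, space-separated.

1 2 4 6 6 7 7 8 8

C = [1/31, 4/31, 7/31, 7/31, 10/31, 10/31, 18/31, 23/31, 1]
j=0: u_0=11/270 ∈ [1/31, 4/31) → index 1
j=1: u_1=41/270 ∈ [4/31, 7/31) → index 2
j=2: u_2=71/270 ∈ [7/31, 10/31) → index 4
j=3: u_3=101/270 ∈ [10/31, 18/31) → index 6
j=4: u_4=131/270 ∈ [10/31, 18/31) → index 6
j=5: u_5=161/270 ∈ [18/31, 23/31) → index 7
j=6: u_6=191/270 ∈ [18/31, 23/31) → index 7
j=7: u_7=221/270 ∈ [23/31, 1) → index 8
j=8: u_8=251/270 ∈ [23/31, 1) → index 8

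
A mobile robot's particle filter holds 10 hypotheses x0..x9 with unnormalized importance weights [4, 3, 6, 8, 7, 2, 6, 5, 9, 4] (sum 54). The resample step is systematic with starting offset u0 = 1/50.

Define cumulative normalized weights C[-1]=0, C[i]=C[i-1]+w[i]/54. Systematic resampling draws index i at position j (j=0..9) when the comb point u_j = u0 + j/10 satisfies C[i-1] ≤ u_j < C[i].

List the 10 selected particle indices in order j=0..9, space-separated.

C = [2/27, 7/54, 13/54, 7/18, 14/27, 5/9, 2/3, 41/54, 25/27, 1]
j=0: u_0=1/50 ∈ [0, 2/27) → index 0
j=1: u_1=3/25 ∈ [2/27, 7/54) → index 1
j=2: u_2=11/50 ∈ [7/54, 13/54) → index 2
j=3: u_3=8/25 ∈ [13/54, 7/18) → index 3
j=4: u_4=21/50 ∈ [7/18, 14/27) → index 4
j=5: u_5=13/25 ∈ [14/27, 5/9) → index 5
j=6: u_6=31/50 ∈ [5/9, 2/3) → index 6
j=7: u_7=18/25 ∈ [2/3, 41/54) → index 7
j=8: u_8=41/50 ∈ [41/54, 25/27) → index 8
j=9: u_9=23/25 ∈ [41/54, 25/27) → index 8

0 1 2 3 4 5 6 7 8 8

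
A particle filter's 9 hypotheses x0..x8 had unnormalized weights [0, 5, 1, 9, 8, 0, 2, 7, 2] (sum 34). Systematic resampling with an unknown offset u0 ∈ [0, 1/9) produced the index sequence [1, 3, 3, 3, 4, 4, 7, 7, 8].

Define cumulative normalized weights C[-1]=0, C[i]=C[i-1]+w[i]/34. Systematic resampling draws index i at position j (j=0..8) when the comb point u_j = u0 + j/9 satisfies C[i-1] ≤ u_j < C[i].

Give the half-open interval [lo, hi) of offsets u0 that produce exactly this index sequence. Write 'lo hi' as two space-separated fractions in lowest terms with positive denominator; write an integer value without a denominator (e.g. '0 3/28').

C = [0, 5/34, 3/17, 15/34, 23/34, 23/34, 25/34, 16/17, 1]
j=0 picked index 1: u0 ∈ [0, 5/34)
j=1 picked index 3: u0 ∈ [10/153, 101/306)
j=2 picked index 3: u0 ∈ [-7/153, 67/306)
j=3 picked index 3: u0 ∈ [-8/51, 11/102)
j=4 picked index 4: u0 ∈ [-1/306, 71/306)
j=5 picked index 4: u0 ∈ [-35/306, 37/306)
j=6 picked index 7: u0 ∈ [7/102, 14/51)
j=7 picked index 7: u0 ∈ [-13/306, 25/153)
j=8 picked index 8: u0 ∈ [8/153, 1/9)
intersection: [7/102, 11/102)

7/102 11/102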